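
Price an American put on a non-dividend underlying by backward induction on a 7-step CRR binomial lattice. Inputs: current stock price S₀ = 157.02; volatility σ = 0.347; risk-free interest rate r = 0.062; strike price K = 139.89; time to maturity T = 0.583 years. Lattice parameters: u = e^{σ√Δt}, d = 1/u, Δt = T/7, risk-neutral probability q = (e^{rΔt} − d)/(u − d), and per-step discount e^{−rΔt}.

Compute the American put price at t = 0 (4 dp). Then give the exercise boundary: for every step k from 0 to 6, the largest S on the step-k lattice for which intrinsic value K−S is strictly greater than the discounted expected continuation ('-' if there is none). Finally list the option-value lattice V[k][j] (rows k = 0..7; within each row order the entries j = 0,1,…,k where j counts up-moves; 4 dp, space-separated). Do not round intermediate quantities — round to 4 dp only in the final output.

Δt=0.08329, u=1.10533, d=0.90471, q=0.50079, disc=e^(-rΔt)=0.99485
k=7 terminal: V=max(K-S,0) → 61.9935 44.7200 23.6161 0.0000 0.0000 0.0000 0.0000 0.0000
k=6: j=0 S=86.1012 intr=53.7888 cont=53.0683 V=53.7888[EX]; j=1 S=105.1940 intr=34.6960 cont=33.9755 V=34.6960[EX]; j=2 S=128.5207 intr=11.3693 cont=11.7287 V=11.7287[hold]; j=3 S=157.0200 intr=0.0000 cont=0.0000 V=0.0000[hold]; j=4 S=191.8390 intr=0.0000 cont=0.0000 V=0.0000[hold]; j=5 S=234.3791 intr=0.0000 cont=0.0000 V=0.0000[hold]; j=6 S=286.3524 intr=0.0000 cont=0.0000 V=0.0000[hold]  S*(6)=105.1940
k=5: j=0 S=95.1700 intr=44.7200 cont=43.9995 V=44.7200[EX]; j=1 S=116.2739 intr=23.6161 cont=23.0747 V=23.6161[EX]; j=2 S=142.0574 intr=0.0000 cont=5.8249 V=5.8249[hold]; j=3 S=173.5585 intr=0.0000 cont=0.0000 V=0.0000[hold]; j=4 S=212.0449 intr=0.0000 cont=0.0000 V=0.0000[hold]; j=5 S=259.0656 intr=0.0000 cont=0.0000 V=0.0000[hold]  S*(5)=116.2739
k=4: j=0 S=105.1940 intr=34.6960 cont=33.9755 V=34.6960[EX]; j=1 S=128.5207 intr=11.3693 cont=14.6307 V=14.6307[hold]; j=2 S=157.0200 intr=0.0000 cont=2.8929 V=2.8929[hold]; j=3 S=191.8390 intr=0.0000 cont=0.0000 V=0.0000[hold]; j=4 S=234.3791 intr=0.0000 cont=0.0000 V=0.0000[hold]  S*(4)=105.1940
k=3: j=0 S=116.2739 intr=23.6161 cont=24.5205 V=24.5205[hold]; j=1 S=142.0574 intr=0.0000 cont=8.7074 V=8.7074[hold]; j=2 S=173.5585 intr=0.0000 cont=1.4367 V=1.4367[hold]; j=3 S=212.0449 intr=0.0000 cont=0.0000 V=0.0000[hold]  S*(3)=-
k=2: j=0 S=128.5207 intr=11.3693 cont=16.5160 V=16.5160[hold]; j=1 S=157.0200 intr=0.0000 cont=5.0402 V=5.0402[hold]; j=2 S=191.8390 intr=0.0000 cont=0.7135 V=0.7135[hold]  S*(2)=-
k=1: j=0 S=142.0574 intr=0.0000 cont=10.7135 V=10.7135[hold]; j=1 S=173.5585 intr=0.0000 cont=2.8586 V=2.8586[hold]  S*(1)=-
k=0: j=0 S=157.0200 intr=0.0000 cont=6.7450 V=6.7450[hold]  S*(0)=-

price = 6.7450
boundary = - - - - 105.1940 116.2739 105.1940
tree:
6.7450
10.7135 2.8586
16.5160 5.0402 0.7135
24.5205 8.7074 1.4367 0.0000
34.6960 14.6307 2.8929 0.0000 0.0000
44.7200 23.6161 5.8249 0.0000 0.0000 0.0000
53.7888 34.6960 11.7287 0.0000 0.0000 0.0000 0.0000
61.9935 44.7200 23.6161 0.0000 0.0000 0.0000 0.0000 0.0000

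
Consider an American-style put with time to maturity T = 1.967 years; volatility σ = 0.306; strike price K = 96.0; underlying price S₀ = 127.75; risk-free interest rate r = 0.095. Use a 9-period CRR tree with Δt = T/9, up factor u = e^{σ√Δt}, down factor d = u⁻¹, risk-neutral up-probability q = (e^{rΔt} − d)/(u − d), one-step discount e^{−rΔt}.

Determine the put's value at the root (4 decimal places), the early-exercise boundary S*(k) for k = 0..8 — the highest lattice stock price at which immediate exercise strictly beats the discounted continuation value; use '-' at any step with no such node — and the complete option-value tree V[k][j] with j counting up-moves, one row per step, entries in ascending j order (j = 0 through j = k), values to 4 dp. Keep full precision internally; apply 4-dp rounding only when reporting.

price = 3.5496
boundary = - - - - 72.0857 62.4772 72.0857 62.4772 72.0857
tree:
3.5496
5.9558 1.6166
9.7522 2.9201 0.5576
15.5230 5.1648 1.1016 0.1110
23.9143 8.9050 2.1466 0.2450 0.0000
33.5228 14.8795 4.1092 0.5408 0.0000 0.0000
41.8506 23.9143 7.6825 1.1934 0.0000 0.0000 0.0000
49.0684 33.5228 13.8953 2.6338 0.0000 0.0000 0.0000 0.0000
55.3240 41.8506 23.9143 5.8126 0.0000 0.0000 0.0000 0.0000 0.0000
60.7459 49.0684 33.5228 12.8280 0.0000 0.0000 0.0000 0.0000 0.0000 0.0000

Δt=0.21856, u=1.15379, d=0.86671, q=0.53738, disc=e^(-rΔt)=0.97945
k=9 terminal: V=max(K-S,0) → 60.7459 49.0684 33.5228 12.8280 0.0000 0.0000 0.0000 0.0000 0.0000 0.0000
k=8: j=0 S=40.6760 intr=55.3240 cont=53.3514 V=55.3240[EX]; j=1 S=54.1494 intr=41.8506 cont=39.8779 V=41.8506[EX]; j=2 S=72.0857 intr=23.9143 cont=21.9416 V=23.9143[EX]; j=3 S=95.9633 intr=0.0367 cont=5.8126 V=5.8126[hold]; j=4 S=127.7500 intr=0.0000 cont=0.0000 V=0.0000[hold]; j=5 S=170.0657 intr=0.0000 cont=0.0000 V=0.0000[hold]; j=6 S=226.3980 intr=0.0000 cont=0.0000 V=0.0000[hold]; j=7 S=301.3896 intr=0.0000 cont=0.0000 V=0.0000[hold]; j=8 S=401.2214 intr=0.0000 cont=0.0000 V=0.0000[hold]  S*(8)=72.0857
k=7: j=0 S=46.9316 intr=49.0684 cont=47.0957 V=49.0684[EX]; j=1 S=62.4772 intr=33.5228 cont=31.5501 V=33.5228[EX]; j=2 S=83.1720 intr=12.8280 cont=13.8953 V=13.8953[hold]; j=3 S=110.7218 intr=0.0000 cont=2.6338 V=2.6338[hold]; j=4 S=147.3971 intr=0.0000 cont=0.0000 V=0.0000[hold]; j=5 S=196.2206 intr=0.0000 cont=0.0000 V=0.0000[hold]; j=6 S=261.2164 intr=0.0000 cont=0.0000 V=0.0000[hold]; j=7 S=347.7412 intr=0.0000 cont=0.0000 V=0.0000[hold]  S*(7)=62.4772
k=6: j=0 S=54.1494 intr=41.8506 cont=39.8779 V=41.8506[EX]; j=1 S=72.0857 intr=23.9143 cont=22.5034 V=23.9143[EX]; j=2 S=95.9633 intr=0.0367 cont=7.6825 V=7.6825[hold]; j=3 S=127.7500 intr=0.0000 cont=1.1934 V=1.1934[hold]; j=4 S=170.0657 intr=0.0000 cont=0.0000 V=0.0000[hold]; j=5 S=226.3980 intr=0.0000 cont=0.0000 V=0.0000[hold]; j=6 S=301.3896 intr=0.0000 cont=0.0000 V=0.0000[hold]  S*(6)=72.0857
k=5: j=0 S=62.4772 intr=33.5228 cont=31.5501 V=33.5228[EX]; j=1 S=83.1720 intr=12.8280 cont=14.8795 V=14.8795[hold]; j=2 S=110.7218 intr=0.0000 cont=4.1092 V=4.1092[hold]; j=3 S=147.3971 intr=0.0000 cont=0.5408 V=0.5408[hold]; j=4 S=196.2206 intr=0.0000 cont=0.0000 V=0.0000[hold]; j=5 S=261.2164 intr=0.0000 cont=0.0000 V=0.0000[hold]  S*(5)=62.4772
k=4: j=0 S=72.0857 intr=23.9143 cont=23.0214 V=23.9143[EX]; j=1 S=95.9633 intr=0.0367 cont=8.9050 V=8.9050[hold]; j=2 S=127.7500 intr=0.0000 cont=2.1466 V=2.1466[hold]; j=3 S=170.0657 intr=0.0000 cont=0.2450 V=0.2450[hold]; j=4 S=226.3980 intr=0.0000 cont=0.0000 V=0.0000[hold]  S*(4)=72.0857
k=3: j=0 S=83.1720 intr=12.8280 cont=15.5230 V=15.5230[hold]; j=1 S=110.7218 intr=0.0000 cont=5.1648 V=5.1648[hold]; j=2 S=147.3971 intr=0.0000 cont=1.1016 V=1.1016[hold]; j=3 S=196.2206 intr=0.0000 cont=0.1110 V=0.1110[hold]  S*(3)=-
k=2: j=0 S=95.9633 intr=0.0367 cont=9.7522 V=9.7522[hold]; j=1 S=127.7500 intr=0.0000 cont=2.9201 V=2.9201[hold]; j=2 S=170.0657 intr=0.0000 cont=0.5576 V=0.5576[hold]  S*(2)=-
k=1: j=0 S=110.7218 intr=0.0000 cont=5.9558 V=5.9558[hold]; j=1 S=147.3971 intr=0.0000 cont=1.6166 V=1.6166[hold]  S*(1)=-
k=0: j=0 S=127.7500 intr=0.0000 cont=3.5496 V=3.5496[hold]  S*(0)=-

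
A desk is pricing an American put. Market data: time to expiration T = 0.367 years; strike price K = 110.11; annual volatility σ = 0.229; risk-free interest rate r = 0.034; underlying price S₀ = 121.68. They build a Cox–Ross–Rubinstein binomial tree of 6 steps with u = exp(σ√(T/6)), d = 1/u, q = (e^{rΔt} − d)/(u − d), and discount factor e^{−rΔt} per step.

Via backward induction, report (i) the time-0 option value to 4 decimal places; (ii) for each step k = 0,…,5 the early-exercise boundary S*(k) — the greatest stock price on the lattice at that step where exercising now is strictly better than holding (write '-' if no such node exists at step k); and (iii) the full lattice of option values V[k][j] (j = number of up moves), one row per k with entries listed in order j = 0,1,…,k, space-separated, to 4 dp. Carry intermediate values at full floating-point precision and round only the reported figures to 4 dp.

price = 1.9040
boundary = - - - - 97.0135 102.6666
tree:
1.9040
3.2156 0.6222
5.3110 1.1685 0.0875
8.5156 2.1819 0.1769 0.0000
13.0965 4.0464 0.3576 0.0000 0.0000
18.4382 7.4434 0.7228 0.0000 0.0000 0.0000
23.4859 13.0965 1.4610 0.0000 0.0000 0.0000 0.0000

params: Δt=0.06117 u=1.05827 d=0.94494 q=0.50421 e^(-rΔt)=0.99792
t_6 payoffs: 23.4859 13.0965 1.4610 0.0000 0.0000 0.0000 0.0000
t_5: node(5,0) S=91.6718 payoff=18.4382 vs cont=18.2095 → 18.4382 [stop]  node(5,1) S=102.6666 payoff=7.4434 vs cont=7.2147 → 7.4434 [stop]  node(5,2) S=114.9800 payoff=0.0000 vs cont=0.7228 → 0.7228 [wait]  node(5,3) S=128.7704 payoff=0.0000 vs cont=0.0000 → 0.0000 [wait]  node(5,4) S=144.2146 payoff=0.0000 vs cont=0.0000 → 0.0000 [wait]  node(5,5) S=161.5113 payoff=0.0000 vs cont=0.0000 → 0.0000 [wait]  ⇒ S*(5)=102.6666
t_4: node(4,0) S=97.0135 payoff=13.0965 vs cont=12.8677 → 13.0965 [stop]  node(4,1) S=108.6490 payoff=1.4610 vs cont=4.0464 → 4.0464 [wait]  node(4,2) S=121.6800 payoff=0.0000 vs cont=0.3576 → 0.3576 [wait]  node(4,3) S=136.2739 payoff=0.0000 vs cont=0.0000 → 0.0000 [wait]  node(4,4) S=152.6181 payoff=0.0000 vs cont=0.0000 → 0.0000 [wait]  ⇒ S*(4)=97.0135
t_3: node(3,0) S=102.6666 payoff=7.4434 vs cont=8.5156 → 8.5156 [wait]  node(3,1) S=114.9800 payoff=0.0000 vs cont=2.1819 → 2.1819 [wait]  node(3,2) S=128.7704 payoff=0.0000 vs cont=0.1769 → 0.1769 [wait]  node(3,3) S=144.2146 payoff=0.0000 vs cont=0.0000 → 0.0000 [wait]  ⇒ S*(3)=-
t_2: node(2,0) S=108.6490 payoff=1.4610 vs cont=5.3110 → 5.3110 [wait]  node(2,1) S=121.6800 payoff=0.0000 vs cont=1.1685 → 1.1685 [wait]  node(2,2) S=136.2739 payoff=0.0000 vs cont=0.0875 → 0.0875 [wait]  ⇒ S*(2)=-
t_1: node(1,0) S=114.9800 payoff=0.0000 vs cont=3.2156 → 3.2156 [wait]  node(1,1) S=128.7704 payoff=0.0000 vs cont=0.6222 → 0.6222 [wait]  ⇒ S*(1)=-
t_0: node(0,0) S=121.6800 payoff=0.0000 vs cont=1.9040 → 1.9040 [wait]  ⇒ S*(0)=-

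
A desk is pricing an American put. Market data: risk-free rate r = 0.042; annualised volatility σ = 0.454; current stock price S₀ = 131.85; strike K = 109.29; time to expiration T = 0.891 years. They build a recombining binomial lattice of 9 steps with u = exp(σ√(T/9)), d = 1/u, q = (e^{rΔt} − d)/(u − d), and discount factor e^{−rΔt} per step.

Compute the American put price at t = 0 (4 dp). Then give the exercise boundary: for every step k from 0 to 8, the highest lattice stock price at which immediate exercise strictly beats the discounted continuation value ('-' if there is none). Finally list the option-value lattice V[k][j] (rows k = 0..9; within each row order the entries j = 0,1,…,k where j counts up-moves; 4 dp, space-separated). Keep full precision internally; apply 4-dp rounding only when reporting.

price = 9.6091
boundary = - - - - - 64.5491 74.4609 64.5491 74.4609
tree:
9.6091
13.9107 5.0118
19.6091 7.8307 1.9879
26.7996 11.9552 3.4107 0.4570
35.3383 17.7410 5.7631 0.8806 0.0000
44.7409 25.4139 9.5458 1.6969 0.0000 0.0000
53.3333 34.8291 15.3895 3.2698 0.0000 0.0000 0.0000
60.7819 44.7409 23.8648 6.3007 0.0000 0.0000 0.0000 0.0000
67.2390 53.3333 34.8291 12.1411 0.0000 0.0000 0.0000 0.0000 0.0000
72.8366 60.7819 44.7409 23.3953 0.0000 0.0000 0.0000 0.0000 0.0000 0.0000

params: Δt=0.09900 u=1.15355 d=0.86689 q=0.47888 e^(-rΔt)=0.99585
t_9 payoffs: 72.8366 60.7819 44.7409 23.3953 0.0000 0.0000 0.0000 0.0000 0.0000 0.0000
t_8: node(8,0) S=42.0510 payoff=67.2390 vs cont=66.7855 → 67.2390 [stop]  node(8,1) S=55.9567 payoff=53.3333 vs cont=52.8798 → 53.3333 [stop]  node(8,2) S=74.4609 payoff=34.8291 vs cont=34.3756 → 34.8291 [stop]  node(8,3) S=99.0841 payoff=10.2059 vs cont=12.1411 → 12.1411 [wait]  node(8,4) S=131.8500 payoff=0.0000 vs cont=0.0000 → 0.0000 [wait]  node(8,5) S=175.4511 payoff=0.0000 vs cont=0.0000 → 0.0000 [wait]  node(8,6) S=233.4706 payoff=0.0000 vs cont=0.0000 → 0.0000 [wait]  node(8,7) S=310.6763 payoff=0.0000 vs cont=0.0000 → 0.0000 [wait]  node(8,8) S=413.4130 payoff=0.0000 vs cont=0.0000 → 0.0000 [wait]  ⇒ S*(8)=74.4609
t_7: node(7,0) S=48.5081 payoff=60.7819 vs cont=60.3284 → 60.7819 [stop]  node(7,1) S=64.5491 payoff=44.7409 vs cont=44.2874 → 44.7409 [stop]  node(7,2) S=85.8947 payoff=23.3953 vs cont=23.8648 → 23.8648 [wait]  node(7,3) S=114.2989 payoff=0.0000 vs cont=6.3007 → 6.3007 [wait]  node(7,4) S=152.0961 payoff=0.0000 vs cont=0.0000 → 0.0000 [wait]  node(7,5) S=202.3924 payoff=0.0000 vs cont=0.0000 → 0.0000 [wait]  node(7,6) S=269.3209 payoff=0.0000 vs cont=0.0000 → 0.0000 [wait]  node(7,7) S=358.3819 payoff=0.0000 vs cont=0.0000 → 0.0000 [wait]  ⇒ S*(7)=64.5491
t_6: node(6,0) S=55.9567 payoff=53.3333 vs cont=52.8798 → 53.3333 [stop]  node(6,1) S=74.4609 payoff=34.8291 vs cont=34.5995 → 34.8291 [stop]  node(6,2) S=99.0841 payoff=10.2059 vs cont=15.3895 → 15.3895 [wait]  node(6,3) S=131.8500 payoff=0.0000 vs cont=3.2698 → 3.2698 [wait]  node(6,4) S=175.4511 payoff=0.0000 vs cont=0.0000 → 0.0000 [wait]  node(6,5) S=233.4706 payoff=0.0000 vs cont=0.0000 → 0.0000 [wait]  node(6,6) S=310.6763 payoff=0.0000 vs cont=0.0000 → 0.0000 [wait]  ⇒ S*(6)=74.4609
t_5: node(5,0) S=64.5491 payoff=44.7409 vs cont=44.2874 → 44.7409 [stop]  node(5,1) S=85.8947 payoff=23.3953 vs cont=25.4139 → 25.4139 [wait]  node(5,2) S=114.2989 payoff=0.0000 vs cont=9.5458 → 9.5458 [wait]  node(5,3) S=152.0961 payoff=0.0000 vs cont=1.6969 → 1.6969 [wait]  node(5,4) S=202.3924 payoff=0.0000 vs cont=0.0000 → 0.0000 [wait]  node(5,5) S=269.3209 payoff=0.0000 vs cont=0.0000 → 0.0000 [wait]  ⇒ S*(5)=64.5491
t_4: node(4,0) S=74.4609 payoff=34.8291 vs cont=35.3383 → 35.3383 [wait]  node(4,1) S=99.0841 payoff=10.2059 vs cont=17.7410 → 17.7410 [wait]  node(4,2) S=131.8500 payoff=0.0000 vs cont=5.7631 → 5.7631 [wait]  node(4,3) S=175.4511 payoff=0.0000 vs cont=0.8806 → 0.8806 [wait]  node(4,4) S=233.4706 payoff=0.0000 vs cont=0.0000 → 0.0000 [wait]  ⇒ S*(4)=-
t_3: node(3,0) S=85.8947 payoff=23.3953 vs cont=26.7996 → 26.7996 [wait]  node(3,1) S=114.2989 payoff=0.0000 vs cont=11.9552 → 11.9552 [wait]  node(3,2) S=152.0961 payoff=0.0000 vs cont=3.4107 → 3.4107 [wait]  node(3,3) S=202.3924 payoff=0.0000 vs cont=0.4570 → 0.4570 [wait]  ⇒ S*(3)=-
t_2: node(2,0) S=99.0841 payoff=10.2059 vs cont=19.6091 → 19.6091 [wait]  node(2,1) S=131.8500 payoff=0.0000 vs cont=7.8307 → 7.8307 [wait]  node(2,2) S=175.4511 payoff=0.0000 vs cont=1.9879 → 1.9879 [wait]  ⇒ S*(2)=-
t_1: node(1,0) S=114.2989 payoff=0.0000 vs cont=13.9107 → 13.9107 [wait]  node(1,1) S=152.0961 payoff=0.0000 vs cont=5.0118 → 5.0118 [wait]  ⇒ S*(1)=-
t_0: node(0,0) S=131.8500 payoff=0.0000 vs cont=9.6091 → 9.6091 [wait]  ⇒ S*(0)=-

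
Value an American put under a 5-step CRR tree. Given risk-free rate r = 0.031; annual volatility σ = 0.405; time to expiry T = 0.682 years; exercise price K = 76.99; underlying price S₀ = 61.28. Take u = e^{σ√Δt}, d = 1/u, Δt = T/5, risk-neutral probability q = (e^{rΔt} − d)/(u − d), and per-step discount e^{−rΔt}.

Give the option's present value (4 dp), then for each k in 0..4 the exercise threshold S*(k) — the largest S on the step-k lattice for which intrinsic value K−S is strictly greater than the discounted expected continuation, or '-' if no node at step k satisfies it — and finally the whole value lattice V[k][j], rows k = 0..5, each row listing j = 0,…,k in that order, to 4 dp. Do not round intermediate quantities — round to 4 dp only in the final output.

price = 18.3693
boundary = - - 45.4358 52.7665 61.2800
tree:
18.3693
24.6015 11.6935
31.5542 17.1904 5.7653
37.8664 24.2235 9.6254 1.5806
43.3017 31.5542 15.7100 3.0338 0.0000
47.9820 37.8664 24.2235 5.8230 0.0000 0.0000

params: Δt=0.13640 u=1.16134 d=0.86107 q=0.47679 e^(-rΔt)=0.99578
t_5 payoffs: 47.9820 37.8664 24.2235 5.8230 0.0000 0.0000
t_4: node(4,0) S=33.6883 payoff=43.3017 vs cont=42.9769 → 43.3017 [stop]  node(4,1) S=45.4358 payoff=31.5542 vs cont=31.2293 → 31.5542 [stop]  node(4,2) S=61.2800 payoff=15.7100 vs cont=15.3851 → 15.7100 [stop]  node(4,3) S=82.6492 payoff=0.0000 vs cont=3.0338 → 3.0338 [wait]  node(4,4) S=111.4703 payoff=0.0000 vs cont=0.0000 → 0.0000 [wait]  ⇒ S*(4)=61.2800
t_3: node(3,0) S=39.1236 payoff=37.8664 vs cont=37.5416 → 37.8664 [stop]  node(3,1) S=52.7665 payoff=24.2235 vs cont=23.8986 → 24.2235 [stop]  node(3,2) S=71.1670 payoff=5.8230 vs cont=9.6254 → 9.6254 [wait]  node(3,3) S=95.9840 payoff=0.0000 vs cont=1.5806 → 1.5806 [wait]  ⇒ S*(3)=52.7665
t_2: node(2,0) S=45.4358 payoff=31.5542 vs cont=31.2293 → 31.5542 [stop]  node(2,1) S=61.2800 payoff=15.7100 vs cont=17.1904 → 17.1904 [wait]  node(2,2) S=82.6492 payoff=0.0000 vs cont=5.7653 → 5.7653 [wait]  ⇒ S*(2)=45.4358
t_1: node(1,0) S=52.7665 payoff=24.2235 vs cont=24.6015 → 24.6015 [wait]  node(1,1) S=71.1670 payoff=5.8230 vs cont=11.6935 → 11.6935 [wait]  ⇒ S*(1)=-
t_0: node(0,0) S=61.2800 payoff=15.7100 vs cont=18.3693 → 18.3693 [wait]  ⇒ S*(0)=-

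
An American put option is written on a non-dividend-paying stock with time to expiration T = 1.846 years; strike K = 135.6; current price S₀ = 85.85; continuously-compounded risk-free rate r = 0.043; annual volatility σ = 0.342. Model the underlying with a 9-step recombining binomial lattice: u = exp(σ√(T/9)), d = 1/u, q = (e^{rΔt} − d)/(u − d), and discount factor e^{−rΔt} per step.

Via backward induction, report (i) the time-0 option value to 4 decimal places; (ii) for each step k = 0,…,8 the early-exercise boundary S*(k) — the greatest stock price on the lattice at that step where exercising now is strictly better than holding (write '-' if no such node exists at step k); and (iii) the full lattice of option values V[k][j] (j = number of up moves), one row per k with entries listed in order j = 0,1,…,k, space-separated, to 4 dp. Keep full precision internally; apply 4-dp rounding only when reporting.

price = 49.9280
boundary = - 73.5314 85.8500 73.5314 85.8500 73.5314 85.8500 100.2323 117.0241
tree:
49.9280
62.0686 38.1867
72.6196 49.7500 26.8342
81.6566 62.0686 37.2299 16.4925
89.3970 72.6196 49.7500 24.8637 8.0723
96.0266 81.6566 62.0686 36.0559 13.6568 2.4021
101.7050 89.3970 72.6196 49.7500 22.4457 4.7501 0.0000
106.5686 96.0266 81.6566 62.0686 35.3677 9.3935 0.0000 0.0000
110.7343 101.7050 89.3970 72.6196 49.7500 18.5759 0.0000 0.0000 0.0000
114.3023 106.5686 96.0266 81.6566 62.0686 35.3677 0.0000 0.0000 0.0000 0.0000

Δt=0.20511, u=1.16753, d=0.85651, q=0.48984, disc=e^(-rΔt)=0.99122
k=9 terminal: V=max(K-S,0) → 114.3023 106.5686 96.0266 81.6566 62.0686 35.3677 0.0000 0.0000 0.0000 0.0000
k=8: j=0 S=24.8657 intr=110.7343 cont=109.5436 V=110.7343[EX]; j=1 S=33.8950 intr=101.7050 cont=100.5143 V=101.7050[EX]; j=2 S=46.2030 intr=89.3970 cont=88.2063 V=89.3970[EX]; j=3 S=62.9804 intr=72.6196 cont=71.4289 V=72.6196[EX]; j=4 S=85.8500 intr=49.7500 cont=48.5593 V=49.7500[EX]; j=5 S=117.0241 intr=18.5759 cont=17.8848 V=18.5759[EX]; j=6 S=159.5182 intr=0.0000 cont=0.0000 V=0.0000[hold]; j=7 S=217.4428 intr=0.0000 cont=0.0000 V=0.0000[hold]; j=8 S=296.4012 intr=0.0000 cont=0.0000 V=0.0000[hold]  S*(8)=117.0241
k=7: j=0 S=29.0314 intr=106.5686 cont=105.3779 V=106.5686[EX]; j=1 S=39.5734 intr=96.0266 cont=94.8359 V=96.0266[EX]; j=2 S=53.9434 intr=81.6566 cont=80.4659 V=81.6566[EX]; j=3 S=73.5314 intr=62.0686 cont=60.8779 V=62.0686[EX]; j=4 S=100.2323 intr=35.3677 cont=34.1770 V=35.3677[EX]; j=5 S=136.6289 intr=0.0000 cont=9.3935 V=9.3935[hold]; j=6 S=186.2420 intr=0.0000 cont=0.0000 V=0.0000[hold]; j=7 S=253.8707 intr=0.0000 cont=0.0000 V=0.0000[hold]  S*(7)=100.2323
k=6: j=0 S=33.8950 intr=101.7050 cont=100.5143 V=101.7050[EX]; j=1 S=46.2030 intr=89.3970 cont=88.2063 V=89.3970[EX]; j=2 S=62.9804 intr=72.6196 cont=71.4289 V=72.6196[EX]; j=3 S=85.8500 intr=49.7500 cont=48.5593 V=49.7500[EX]; j=4 S=117.0241 intr=18.5759 cont=22.4457 V=22.4457[hold]; j=5 S=159.5182 intr=0.0000 cont=4.7501 V=4.7501[hold]; j=6 S=217.4428 intr=0.0000 cont=0.0000 V=0.0000[hold]  S*(6)=85.8500
k=5: j=0 S=39.5734 intr=96.0266 cont=94.8359 V=96.0266[EX]; j=1 S=53.9434 intr=81.6566 cont=80.4659 V=81.6566[EX]; j=2 S=73.5314 intr=62.0686 cont=60.8779 V=62.0686[EX]; j=3 S=100.2323 intr=35.3677 cont=36.0559 V=36.0559[hold]; j=4 S=136.6289 intr=0.0000 cont=13.6568 V=13.6568[hold]; j=5 S=186.2420 intr=0.0000 cont=2.4021 V=2.4021[hold]  S*(5)=73.5314
k=4: j=0 S=46.2030 intr=89.3970 cont=88.2063 V=89.3970[EX]; j=1 S=62.9804 intr=72.6196 cont=71.4289 V=72.6196[EX]; j=2 S=85.8500 intr=49.7500 cont=48.8935 V=49.7500[EX]; j=3 S=117.0241 intr=18.5759 cont=24.8637 V=24.8637[hold]; j=4 S=159.5182 intr=0.0000 cont=8.0723 V=8.0723[hold]  S*(4)=85.8500
k=3: j=0 S=53.9434 intr=81.6566 cont=80.4659 V=81.6566[EX]; j=1 S=73.5314 intr=62.0686 cont=60.8779 V=62.0686[EX]; j=2 S=100.2323 intr=35.3677 cont=37.2299 V=37.2299[hold]; j=3 S=136.6289 intr=0.0000 cont=16.4925 V=16.4925[hold]  S*(3)=73.5314
k=2: j=0 S=62.9804 intr=72.6196 cont=71.4289 V=72.6196[EX]; j=1 S=85.8500 intr=49.7500 cont=49.4635 V=49.7500[EX]; j=2 S=117.0241 intr=18.5759 cont=26.8342 V=26.8342[hold]  S*(2)=85.8500
k=1: j=0 S=73.5314 intr=62.0686 cont=60.8779 V=62.0686[EX]; j=1 S=100.2323 intr=35.3677 cont=38.1867 V=38.1867[hold]  S*(1)=73.5314
k=0: j=0 S=85.8500 intr=49.7500 cont=49.9280 V=49.9280[hold]  S*(0)=-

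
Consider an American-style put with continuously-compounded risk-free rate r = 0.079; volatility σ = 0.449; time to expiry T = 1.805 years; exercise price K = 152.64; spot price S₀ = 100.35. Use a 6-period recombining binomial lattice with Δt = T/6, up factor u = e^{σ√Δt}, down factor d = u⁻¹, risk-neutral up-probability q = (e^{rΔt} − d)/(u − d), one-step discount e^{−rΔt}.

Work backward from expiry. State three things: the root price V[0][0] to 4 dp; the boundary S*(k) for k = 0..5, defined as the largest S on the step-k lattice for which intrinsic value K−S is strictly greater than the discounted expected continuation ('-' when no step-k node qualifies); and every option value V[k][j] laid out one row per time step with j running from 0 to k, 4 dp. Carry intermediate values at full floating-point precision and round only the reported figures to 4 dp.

params: Δt=0.30083 u=1.27924 d=0.78171 q=0.48708 e^(-rΔt)=0.97651
t_6 payoffs: 129.7420 115.1682 91.3187 52.2900 0.0000 0.0000 0.0000
t_5: node(5,0) S=29.2922 payoff=123.3478 vs cont=119.7630 → 123.3478 [stop]  node(5,1) S=47.9356 payoff=104.7044 vs cont=101.1196 → 104.7044 [stop]  node(5,2) S=78.4448 payoff=74.1952 vs cont=70.6103 → 74.1952 [stop]  node(5,3) S=128.3721 payoff=24.2679 vs cont=26.1906 → 26.1906 [wait]  node(5,4) S=210.0762 payoff=0.0000 vs cont=0.0000 → 0.0000 [wait]  node(5,5) S=343.7820 payoff=0.0000 vs cont=0.0000 → 0.0000 [wait]  ⇒ S*(5)=78.4448
t_4: node(4,0) S=37.4718 payoff=115.1682 vs cont=111.5833 → 115.1682 [stop]  node(4,1) S=61.3213 payoff=91.3187 vs cont=87.7339 → 91.3187 [stop]  node(4,2) S=100.3500 payoff=52.2900 vs cont=49.6197 → 52.2900 [stop]  node(4,3) S=164.2191 payoff=0.0000 vs cont=13.1181 → 13.1181 [wait]  node(4,4) S=268.7386 payoff=0.0000 vs cont=0.0000 → 0.0000 [wait]  ⇒ S*(4)=100.3500
t_3: node(3,0) S=47.9356 payoff=104.7044 vs cont=101.1196 → 104.7044 [stop]  node(3,1) S=78.4448 payoff=74.1952 vs cont=70.6103 → 74.1952 [stop]  node(3,2) S=128.3721 payoff=24.2679 vs cont=32.4301 → 32.4301 [wait]  node(3,3) S=210.0762 payoff=0.0000 vs cont=6.5705 → 6.5705 [wait]  ⇒ S*(3)=78.4448
t_2: node(2,0) S=61.3213 payoff=91.3187 vs cont=87.7339 → 91.3187 [stop]  node(2,1) S=100.3500 payoff=52.2900 vs cont=52.5874 → 52.5874 [wait]  node(2,2) S=164.2191 payoff=0.0000 vs cont=19.3686 → 19.3686 [wait]  ⇒ S*(2)=61.3213
t_1: node(1,0) S=78.4448 payoff=74.1952 vs cont=70.7518 → 74.1952 [stop]  node(1,1) S=128.3721 payoff=24.2679 vs cont=35.5521 → 35.5521 [wait]  ⇒ S*(1)=78.4448
t_0: node(0,0) S=100.3500 payoff=52.2900 vs cont=54.0724 → 54.0724 [wait]  ⇒ S*(0)=-

price = 54.0724
boundary = - 78.4448 61.3213 78.4448 100.3500 78.4448
tree:
54.0724
74.1952 35.5521
91.3187 52.5874 19.3686
104.7044 74.1952 32.4301 6.5705
115.1682 91.3187 52.2900 13.1181 0.0000
123.3478 104.7044 74.1952 26.1906 0.0000 0.0000
129.7420 115.1682 91.3187 52.2900 0.0000 0.0000 0.0000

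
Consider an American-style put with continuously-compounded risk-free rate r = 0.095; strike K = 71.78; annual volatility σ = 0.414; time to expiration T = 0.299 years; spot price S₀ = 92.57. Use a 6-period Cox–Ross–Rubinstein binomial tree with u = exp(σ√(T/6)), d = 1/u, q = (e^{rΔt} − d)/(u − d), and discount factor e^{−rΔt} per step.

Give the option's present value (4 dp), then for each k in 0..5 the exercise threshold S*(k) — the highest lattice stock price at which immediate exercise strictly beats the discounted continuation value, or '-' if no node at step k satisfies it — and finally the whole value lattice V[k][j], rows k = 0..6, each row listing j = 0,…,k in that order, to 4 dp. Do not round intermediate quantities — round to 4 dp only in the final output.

params: Δt=0.04983 u=1.09682 d=0.91172 q=0.50255 e^(-rΔt)=0.99528
t_6 payoffs: 18.6122 7.8180 0.0000 0.0000 0.0000 0.0000 0.0000
t_5: node(5,0) S=58.3157 payoff=13.4643 vs cont=13.1253 → 13.4643 [stop]  node(5,1) S=70.1551 payoff=1.6249 vs cont=3.8707 → 3.8707 [wait]  node(5,2) S=84.3982 payoff=0.0000 vs cont=0.0000 → 0.0000 [wait]  node(5,3) S=101.5330 payoff=0.0000 vs cont=0.0000 → 0.0000 [wait]  node(5,4) S=122.1465 payoff=0.0000 vs cont=0.0000 → 0.0000 [wait]  node(5,5) S=146.9451 payoff=0.0000 vs cont=0.0000 → 0.0000 [wait]  ⇒ S*(5)=58.3157
t_4: node(4,0) S=63.9620 payoff=7.8180 vs cont=8.6022 → 8.6022 [wait]  node(4,1) S=76.9478 payoff=0.0000 vs cont=1.9164 → 1.9164 [wait]  node(4,2) S=92.5700 payoff=0.0000 vs cont=0.0000 → 0.0000 [wait]  node(4,3) S=111.3638 payoff=0.0000 vs cont=0.0000 → 0.0000 [wait]  node(4,4) S=133.9733 payoff=0.0000 vs cont=0.0000 → 0.0000 [wait]  ⇒ S*(4)=-
t_3: node(3,0) S=70.1551 payoff=1.6249 vs cont=5.2175 → 5.2175 [wait]  node(3,1) S=84.3982 payoff=0.0000 vs cont=0.9488 → 0.9488 [wait]  node(3,2) S=101.5330 payoff=0.0000 vs cont=0.0000 → 0.0000 [wait]  node(3,3) S=122.1465 payoff=0.0000 vs cont=0.0000 → 0.0000 [wait]  ⇒ S*(3)=-
t_2: node(2,0) S=76.9478 payoff=0.0000 vs cont=3.0578 → 3.0578 [wait]  node(2,1) S=92.5700 payoff=0.0000 vs cont=0.4698 → 0.4698 [wait]  node(2,2) S=111.3638 payoff=0.0000 vs cont=0.0000 → 0.0000 [wait]  ⇒ S*(2)=-
t_1: node(1,0) S=84.3982 payoff=0.0000 vs cont=1.7489 → 1.7489 [wait]  node(1,1) S=101.5330 payoff=0.0000 vs cont=0.2326 → 0.2326 [wait]  ⇒ S*(1)=-
t_0: node(0,0) S=92.5700 payoff=0.0000 vs cont=0.9822 → 0.9822 [wait]  ⇒ S*(0)=-

price = 0.9822
boundary = - - - - - 58.3157
tree:
0.9822
1.7489 0.2326
3.0578 0.4698 0.0000
5.2175 0.9488 0.0000 0.0000
8.6022 1.9164 0.0000 0.0000 0.0000
13.4643 3.8707 0.0000 0.0000 0.0000 0.0000
18.6122 7.8180 0.0000 0.0000 0.0000 0.0000 0.0000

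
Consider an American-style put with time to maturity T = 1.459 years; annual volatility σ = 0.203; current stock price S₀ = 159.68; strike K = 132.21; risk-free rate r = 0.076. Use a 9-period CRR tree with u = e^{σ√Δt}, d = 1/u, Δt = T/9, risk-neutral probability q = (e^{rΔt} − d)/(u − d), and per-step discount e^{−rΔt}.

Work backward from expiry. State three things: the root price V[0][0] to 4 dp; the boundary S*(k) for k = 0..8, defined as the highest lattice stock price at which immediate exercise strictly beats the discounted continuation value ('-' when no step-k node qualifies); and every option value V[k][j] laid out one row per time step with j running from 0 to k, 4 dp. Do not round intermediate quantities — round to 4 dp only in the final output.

price = 2.1754
boundary = - - - - 115.1500 106.1127 115.1500 106.1127 115.1500
tree:
2.1754
3.7935 0.9282
6.4560 1.7463 0.2939
10.6756 3.2214 0.6041 0.0521
17.0600 5.8017 1.2272 0.1186 0.0000
26.0973 10.1405 2.4569 0.2699 0.0000 0.0000
34.4253 17.0600 4.8262 0.6146 0.0000 0.0000 0.0000
42.0997 26.0973 9.2406 1.3992 0.0000 0.0000 0.0000 0.0000
49.1718 34.4253 17.0600 3.1857 0.0000 0.0000 0.0000 0.0000 0.0000
55.6889 42.0997 26.0973 7.2530 0.0000 0.0000 0.0000 0.0000 0.0000 0.0000

params: Δt=0.16211 u=1.08517 d=0.92152 q=0.55533 e^(-rΔt)=0.98776
t_9 payoffs: 55.6889 42.0997 26.0973 7.2530 0.0000 0.0000 0.0000 0.0000 0.0000 0.0000
t_8: node(8,0) S=83.0382 payoff=49.1718 vs cont=47.5529 → 49.1718 [stop]  node(8,1) S=97.7847 payoff=34.4253 vs cont=32.8064 → 34.4253 [stop]  node(8,2) S=115.1500 payoff=17.0600 vs cont=15.4411 → 17.0600 [stop]  node(8,3) S=135.5993 payoff=0.0000 vs cont=3.1857 → 3.1857 [wait]  node(8,4) S=159.6800 payoff=0.0000 vs cont=0.0000 → 0.0000 [wait]  node(8,5) S=188.0372 payoff=0.0000 vs cont=0.0000 → 0.0000 [wait]  node(8,6) S=221.4302 payoff=0.0000 vs cont=0.0000 → 0.0000 [wait]  node(8,7) S=260.7535 payoff=0.0000 vs cont=0.0000 → 0.0000 [wait]  node(8,8) S=307.0600 payoff=0.0000 vs cont=0.0000 → 0.0000 [wait]  ⇒ S*(8)=115.1500
t_7: node(7,0) S=90.1103 payoff=42.0997 vs cont=40.4808 → 42.0997 [stop]  node(7,1) S=106.1127 payoff=26.0973 vs cont=24.4784 → 26.0973 [stop]  node(7,2) S=124.9570 payoff=7.2530 vs cont=9.2406 → 9.2406 [wait]  node(7,3) S=147.1479 payoff=0.0000 vs cont=1.3992 → 1.3992 [wait]  node(7,4) S=173.2795 payoff=0.0000 vs cont=0.0000 → 0.0000 [wait]  node(7,5) S=204.0517 payoff=0.0000 vs cont=0.0000 → 0.0000 [wait]  node(7,6) S=240.2888 payoff=0.0000 vs cont=0.0000 → 0.0000 [wait]  node(7,7) S=282.9611 payoff=0.0000 vs cont=0.0000 → 0.0000 [wait]  ⇒ S*(7)=106.1127
t_6: node(6,0) S=97.7847 payoff=34.4253 vs cont=32.8064 → 34.4253 [stop]  node(6,1) S=115.1500 payoff=17.0600 vs cont=16.5313 → 17.0600 [stop]  node(6,2) S=135.5993 payoff=0.0000 vs cont=4.8262 → 4.8262 [wait]  node(6,3) S=159.6800 payoff=0.0000 vs cont=0.6146 → 0.6146 [wait]  node(6,4) S=188.0372 payoff=0.0000 vs cont=0.0000 → 0.0000 [wait]  node(6,5) S=221.4302 payoff=0.0000 vs cont=0.0000 → 0.0000 [wait]  node(6,6) S=260.7535 payoff=0.0000 vs cont=0.0000 → 0.0000 [wait]  ⇒ S*(6)=115.1500
t_5: node(5,0) S=106.1127 payoff=26.0973 vs cont=24.4784 → 26.0973 [stop]  node(5,1) S=124.9570 payoff=7.2530 vs cont=10.1405 → 10.1405 [wait]  node(5,2) S=147.1479 payoff=0.0000 vs cont=2.4569 → 2.4569 [wait]  node(5,3) S=173.2795 payoff=0.0000 vs cont=0.2699 → 0.2699 [wait]  node(5,4) S=204.0517 payoff=0.0000 vs cont=0.0000 → 0.0000 [wait]  node(5,5) S=240.2888 payoff=0.0000 vs cont=0.0000 → 0.0000 [wait]  ⇒ S*(5)=106.1127
t_4: node(4,0) S=115.1500 payoff=17.0600 vs cont=17.0250 → 17.0600 [stop]  node(4,1) S=135.5993 payoff=0.0000 vs cont=5.8017 → 5.8017 [wait]  node(4,2) S=159.6800 payoff=0.0000 vs cont=1.2272 → 1.2272 [wait]  node(4,3) S=188.0372 payoff=0.0000 vs cont=0.1186 → 0.1186 [wait]  node(4,4) S=221.4302 payoff=0.0000 vs cont=0.0000 → 0.0000 [wait]  ⇒ S*(4)=115.1500
t_3: node(3,0) S=124.9570 payoff=7.2530 vs cont=10.6756 → 10.6756 [wait]  node(3,1) S=147.1479 payoff=0.0000 vs cont=3.2214 → 3.2214 [wait]  node(3,2) S=173.2795 payoff=0.0000 vs cont=0.6041 → 0.6041 [wait]  node(3,3) S=204.0517 payoff=0.0000 vs cont=0.0521 → 0.0521 [wait]  ⇒ S*(3)=-
t_2: node(2,0) S=135.5993 payoff=0.0000 vs cont=6.4560 → 6.4560 [wait]  node(2,1) S=159.6800 payoff=0.0000 vs cont=1.7463 → 1.7463 [wait]  node(2,2) S=188.0372 payoff=0.0000 vs cont=0.2939 → 0.2939 [wait]  ⇒ S*(2)=-
t_1: node(1,0) S=147.1479 payoff=0.0000 vs cont=3.7935 → 3.7935 [wait]  node(1,1) S=173.2795 payoff=0.0000 vs cont=0.9282 → 0.9282 [wait]  ⇒ S*(1)=-
t_0: node(0,0) S=159.6800 payoff=0.0000 vs cont=2.1754 → 2.1754 [wait]  ⇒ S*(0)=-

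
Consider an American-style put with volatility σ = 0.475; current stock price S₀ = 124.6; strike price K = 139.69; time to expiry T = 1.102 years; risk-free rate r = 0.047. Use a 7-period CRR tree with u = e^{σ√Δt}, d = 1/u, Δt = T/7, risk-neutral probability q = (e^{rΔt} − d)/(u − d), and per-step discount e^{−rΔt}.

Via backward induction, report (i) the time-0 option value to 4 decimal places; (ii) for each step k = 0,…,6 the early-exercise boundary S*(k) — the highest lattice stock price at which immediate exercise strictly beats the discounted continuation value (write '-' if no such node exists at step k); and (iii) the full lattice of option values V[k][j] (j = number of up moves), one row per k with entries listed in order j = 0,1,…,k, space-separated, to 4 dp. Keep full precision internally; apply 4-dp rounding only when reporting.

Δt=0.15743, u=1.20740, d=0.82823, q=0.47261, disc=e^(-rΔt)=0.99263
k=7 terminal: V=max(K-S,0) → 106.3806 91.1313 68.9007 36.4928 0.0000 0.0000 0.0000 0.0000
k=6: j=0 S=40.2177 intr=99.4723 cont=98.4426 V=99.4723[EX]; j=1 S=58.6296 intr=81.0604 cont=80.0306 V=81.0604[EX]; j=2 S=85.4708 intr=54.2192 cont=53.1894 V=54.2192[EX]; j=3 S=124.6000 intr=15.0900 cont=19.1041 V=19.1041[hold]; j=4 S=181.6429 intr=0.0000 cont=0.0000 V=0.0000[hold]; j=5 S=264.8005 intr=0.0000 cont=0.0000 V=0.0000[hold]; j=6 S=386.0283 intr=0.0000 cont=0.0000 V=0.0000[hold]  S*(6)=85.4708
k=5: j=0 S=48.5587 intr=91.1313 cont=90.1015 V=91.1313[EX]; j=1 S=70.7893 intr=68.9007 cont=67.8710 V=68.9007[EX]; j=2 S=103.1972 intr=36.4928 cont=37.3462 V=37.3462[hold]; j=3 S=150.4417 intr=0.0000 cont=10.0011 V=10.0011[hold]; j=4 S=219.3151 intr=0.0000 cont=0.0000 V=0.0000[hold]; j=5 S=319.7194 intr=0.0000 cont=0.0000 V=0.0000[hold]  S*(5)=70.7893
k=4: j=0 S=58.6296 intr=81.0604 cont=80.0306 V=81.0604[EX]; j=1 S=85.4708 intr=54.2192 cont=53.5898 V=54.2192[EX]; j=2 S=124.6000 intr=15.0900 cont=24.2426 V=24.2426[hold]; j=3 S=181.6429 intr=0.0000 cont=5.2356 V=5.2356[hold]; j=4 S=264.8005 intr=0.0000 cont=0.0000 V=0.0000[hold]  S*(4)=85.4708
k=3: j=0 S=70.7893 intr=68.9007 cont=67.8710 V=68.9007[EX]; j=1 S=103.1972 intr=36.4928 cont=39.7568 V=39.7568[hold]; j=2 S=150.4417 intr=0.0000 cont=15.1472 V=15.1472[hold]; j=3 S=219.3151 intr=0.0000 cont=2.7409 V=2.7409[hold]  S*(3)=70.7893
k=2: j=0 S=85.4708 intr=54.2192 cont=54.7206 V=54.7206[hold]; j=1 S=124.6000 intr=15.0900 cont=27.9187 V=27.9187[hold]; j=2 S=181.6429 intr=0.0000 cont=9.2154 V=9.2154[hold]  S*(2)=-
k=1: j=0 S=103.1972 intr=36.4928 cont=41.7438 V=41.7438[hold]; j=1 S=150.4417 intr=0.0000 cont=18.9387 V=18.9387[hold]  S*(1)=-
k=0: j=0 S=124.6000 intr=15.0900 cont=30.7377 V=30.7377[hold]  S*(0)=-

price = 30.7377
boundary = - - - 70.7893 85.4708 70.7893 85.4708
tree:
30.7377
41.7438 18.9387
54.7206 27.9187 9.2154
68.9007 39.7568 15.1472 2.7409
81.0604 54.2192 24.2426 5.2356 0.0000
91.1313 68.9007 37.3462 10.0011 0.0000 0.0000
99.4723 81.0604 54.2192 19.1041 0.0000 0.0000 0.0000
106.3806 91.1313 68.9007 36.4928 0.0000 0.0000 0.0000 0.0000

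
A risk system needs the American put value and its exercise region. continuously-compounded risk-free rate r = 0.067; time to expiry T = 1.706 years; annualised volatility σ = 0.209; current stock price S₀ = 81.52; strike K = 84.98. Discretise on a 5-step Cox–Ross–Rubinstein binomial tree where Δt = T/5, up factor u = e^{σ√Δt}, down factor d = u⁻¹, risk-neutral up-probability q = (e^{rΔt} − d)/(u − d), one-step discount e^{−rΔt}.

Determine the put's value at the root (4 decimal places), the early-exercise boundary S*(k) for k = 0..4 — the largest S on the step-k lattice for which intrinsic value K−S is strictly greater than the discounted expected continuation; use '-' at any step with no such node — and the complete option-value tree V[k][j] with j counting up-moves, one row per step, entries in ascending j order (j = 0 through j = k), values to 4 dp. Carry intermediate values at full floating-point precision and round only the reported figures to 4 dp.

Δt=0.34120  u=1.12985  d=0.88508  q=0.56399  discount=0.97740
step 5 (expiry): payoffs max(K−S,0) = 40.7041 28.4595 12.8286 0.0000 0.0000 0.0000
step 4: (k=4,j=0): S=50.0249, (K−S)⁺=34.9551, hold=33.0344 ⇒ V=34.9551 exercise | (k=4,j=1): S=63.8595, (K−S)⁺=21.1205, hold=19.1999 ⇒ V=21.1205 exercise | (k=4,j=2): S=81.5200, (K−S)⁺=3.4600, hold=5.4670 ⇒ V=5.4670 continue | (k=4,j=3): S=104.0646, (K−S)⁺=0.0000, hold=0.0000 ⇒ V=0.0000 continue | (k=4,j=4): S=132.8440, (K−S)⁺=0.0000, hold=0.0000 ⇒ V=0.0000 continue  boundary S*=63.8595
step 3: (k=3,j=0): S=56.5205, (K−S)⁺=28.4595, hold=26.5389 ⇒ V=28.4595 exercise | (k=3,j=1): S=72.1514, (K−S)⁺=12.8286, hold=12.0143 ⇒ V=12.8286 exercise | (k=3,j=2): S=92.1051, (K−S)⁺=0.0000, hold=2.3298 ⇒ V=2.3298 continue | (k=3,j=3): S=117.5770, (K−S)⁺=0.0000, hold=0.0000 ⇒ V=0.0000 continue  boundary S*=72.1514
step 2: (k=2,j=0): S=63.8595, (K−S)⁺=21.1205, hold=19.1999 ⇒ V=21.1205 exercise | (k=2,j=1): S=81.5200, (K−S)⁺=3.4600, hold=6.7513 ⇒ V=6.7513 continue | (k=2,j=2): S=104.0646, (K−S)⁺=0.0000, hold=0.9929 ⇒ V=0.9929 continue  boundary S*=63.8595
step 1: (k=1,j=0): S=72.1514, (K−S)⁺=12.8286, hold=12.7223 ⇒ V=12.8286 exercise | (k=1,j=1): S=92.1051, (K−S)⁺=0.0000, hold=3.4244 ⇒ V=3.4244 continue  boundary S*=72.1514
step 0: (k=0,j=0): S=81.5200, (K−S)⁺=3.4600, hold=7.3547 ⇒ V=7.3547 continue  boundary S*=-

price = 7.3547
boundary = - 72.1514 63.8595 72.1514 63.8595
tree:
7.3547
12.8286 3.4244
21.1205 6.7513 0.9929
28.4595 12.8286 2.3298 0.0000
34.9551 21.1205 5.4670 0.0000 0.0000
40.7041 28.4595 12.8286 0.0000 0.0000 0.0000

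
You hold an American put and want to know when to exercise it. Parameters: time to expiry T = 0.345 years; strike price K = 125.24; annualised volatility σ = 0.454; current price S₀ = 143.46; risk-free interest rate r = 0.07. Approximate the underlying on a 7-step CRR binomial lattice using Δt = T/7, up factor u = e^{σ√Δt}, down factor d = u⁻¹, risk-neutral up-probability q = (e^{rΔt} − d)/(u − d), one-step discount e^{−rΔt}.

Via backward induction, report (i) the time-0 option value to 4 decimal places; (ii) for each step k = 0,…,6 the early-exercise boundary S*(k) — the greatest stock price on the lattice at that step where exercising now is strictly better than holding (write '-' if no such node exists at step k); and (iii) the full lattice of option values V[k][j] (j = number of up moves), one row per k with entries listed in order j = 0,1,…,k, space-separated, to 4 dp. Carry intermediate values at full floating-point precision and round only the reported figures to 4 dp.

Δt=0.04929, u=1.10604, d=0.90412, q=0.49194, disc=e^(-rΔt)=0.99656
k=7 terminal: V=max(K-S,0) → 54.3926 38.5700 19.2137 0.0000 0.0000 0.0000 0.0000 0.0000
k=6: j=0 S=78.3603 intr=46.8797 cont=46.4483 V=46.8797[EX]; j=1 S=95.8608 intr=29.3792 cont=28.9479 V=29.3792[EX]; j=2 S=117.2697 intr=7.9703 cont=9.7281 V=9.7281[hold]; j=3 S=143.4600 intr=0.0000 cont=0.0000 V=0.0000[hold]; j=4 S=175.4994 intr=0.0000 cont=0.0000 V=0.0000[hold]; j=5 S=214.6943 intr=0.0000 cont=0.0000 V=0.0000[hold]; j=6 S=262.6428 intr=0.0000 cont=0.0000 V=0.0000[hold]  S*(6)=95.8608
k=5: j=0 S=86.6700 intr=38.5700 cont=38.1387 V=38.5700[EX]; j=1 S=106.0263 intr=19.2137 cont=19.6442 V=19.6442[hold]; j=2 S=129.7055 intr=0.0000 cont=4.9255 V=4.9255[hold]; j=3 S=158.6731 intr=0.0000 cont=0.0000 V=0.0000[hold]; j=4 S=194.1101 intr=0.0000 cont=0.0000 V=0.0000[hold]; j=5 S=237.4614 intr=0.0000 cont=0.0000 V=0.0000[hold]  S*(5)=86.6700
k=4: j=0 S=95.8608 intr=29.3792 cont=29.1589 V=29.3792[EX]; j=1 S=117.2697 intr=7.9703 cont=12.3607 V=12.3607[hold]; j=2 S=143.4600 intr=0.0000 cont=2.4938 V=2.4938[hold]; j=3 S=175.4994 intr=0.0000 cont=0.0000 V=0.0000[hold]; j=4 S=214.6943 intr=0.0000 cont=0.0000 V=0.0000[hold]  S*(4)=95.8608
k=3: j=0 S=106.0263 intr=19.2137 cont=20.9348 V=20.9348[hold]; j=1 S=129.7055 intr=0.0000 cont=7.4810 V=7.4810[hold]; j=2 S=158.6731 intr=0.0000 cont=1.2626 V=1.2626[hold]; j=3 S=194.1101 intr=0.0000 cont=0.0000 V=0.0000[hold]  S*(3)=-
k=2: j=0 S=117.2697 intr=7.9703 cont=14.2670 V=14.2670[hold]; j=1 S=143.4600 intr=0.0000 cont=4.4067 V=4.4067[hold]; j=2 S=175.4994 intr=0.0000 cont=0.6393 V=0.6393[hold]  S*(2)=-
k=1: j=0 S=129.7055 intr=0.0000 cont=9.3839 V=9.3839[hold]; j=1 S=158.6731 intr=0.0000 cont=2.5446 V=2.5446[hold]  S*(1)=-
k=0: j=0 S=143.4600 intr=0.0000 cont=5.9986 V=5.9986[hold]  S*(0)=-

price = 5.9986
boundary = - - - - 95.8608 86.6700 95.8608
tree:
5.9986
9.3839 2.5446
14.2670 4.4067 0.6393
20.9348 7.4810 1.2626 0.0000
29.3792 12.3607 2.4938 0.0000 0.0000
38.5700 19.6442 4.9255 0.0000 0.0000 0.0000
46.8797 29.3792 9.7281 0.0000 0.0000 0.0000 0.0000
54.3926 38.5700 19.2137 0.0000 0.0000 0.0000 0.0000 0.0000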